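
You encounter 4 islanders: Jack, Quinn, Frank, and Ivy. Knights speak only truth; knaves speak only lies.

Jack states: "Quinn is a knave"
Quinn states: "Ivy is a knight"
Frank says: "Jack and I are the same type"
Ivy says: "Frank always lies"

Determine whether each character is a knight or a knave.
Jack is a knight.
Quinn is a knave.
Frank is a knight.
Ivy is a knave.

Verification:
- Jack (knight) says "Quinn is a knave" - this is TRUE because Quinn is a knave.
- Quinn (knave) says "Ivy is a knight" - this is FALSE (a lie) because Ivy is a knave.
- Frank (knight) says "Jack and I are the same type" - this is TRUE because Frank is a knight and Jack is a knight.
- Ivy (knave) says "Frank always lies" - this is FALSE (a lie) because Frank is a knight.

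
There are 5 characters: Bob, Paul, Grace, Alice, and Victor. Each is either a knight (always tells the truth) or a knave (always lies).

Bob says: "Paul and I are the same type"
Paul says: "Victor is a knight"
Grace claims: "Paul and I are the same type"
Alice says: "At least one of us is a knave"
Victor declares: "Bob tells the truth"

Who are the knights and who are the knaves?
Bob is a knight.
Paul is a knight.
Grace is a knave.
Alice is a knight.
Victor is a knight.

Verification:
- Bob (knight) says "Paul and I are the same type" - this is TRUE because Bob is a knight and Paul is a knight.
- Paul (knight) says "Victor is a knight" - this is TRUE because Victor is a knight.
- Grace (knave) says "Paul and I are the same type" - this is FALSE (a lie) because Grace is a knave and Paul is a knight.
- Alice (knight) says "At least one of us is a knave" - this is TRUE because Grace is a knave.
- Victor (knight) says "Bob tells the truth" - this is TRUE because Bob is a knight.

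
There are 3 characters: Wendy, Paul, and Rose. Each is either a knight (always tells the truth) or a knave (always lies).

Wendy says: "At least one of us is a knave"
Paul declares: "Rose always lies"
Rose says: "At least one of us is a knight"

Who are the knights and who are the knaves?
Wendy is a knight.
Paul is a knave.
Rose is a knight.

Verification:
- Wendy (knight) says "At least one of us is a knave" - this is TRUE because Paul is a knave.
- Paul (knave) says "Rose always lies" - this is FALSE (a lie) because Rose is a knight.
- Rose (knight) says "At least one of us is a knight" - this is TRUE because Wendy and Rose are knights.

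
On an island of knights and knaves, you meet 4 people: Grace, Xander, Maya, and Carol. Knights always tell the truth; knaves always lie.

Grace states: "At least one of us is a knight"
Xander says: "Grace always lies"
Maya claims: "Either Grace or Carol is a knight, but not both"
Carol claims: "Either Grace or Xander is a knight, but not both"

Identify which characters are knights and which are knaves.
Grace is a knight.
Xander is a knave.
Maya is a knave.
Carol is a knight.

Verification:
- Grace (knight) says "At least one of us is a knight" - this is TRUE because Grace and Carol are knights.
- Xander (knave) says "Grace always lies" - this is FALSE (a lie) because Grace is a knight.
- Maya (knave) says "Either Grace or Carol is a knight, but not both" - this is FALSE (a lie) because Grace is a knight and Carol is a knight.
- Carol (knight) says "Either Grace or Xander is a knight, but not both" - this is TRUE because Grace is a knight and Xander is a knave.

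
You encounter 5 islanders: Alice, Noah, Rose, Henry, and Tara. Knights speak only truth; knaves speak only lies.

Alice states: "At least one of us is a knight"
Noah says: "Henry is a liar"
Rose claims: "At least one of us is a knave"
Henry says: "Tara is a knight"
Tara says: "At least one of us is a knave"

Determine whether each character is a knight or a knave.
Alice is a knight.
Noah is a knave.
Rose is a knight.
Henry is a knight.
Tara is a knight.

Verification:
- Alice (knight) says "At least one of us is a knight" - this is TRUE because Alice, Rose, Henry, and Tara are knights.
- Noah (knave) says "Henry is a liar" - this is FALSE (a lie) because Henry is a knight.
- Rose (knight) says "At least one of us is a knave" - this is TRUE because Noah is a knave.
- Henry (knight) says "Tara is a knight" - this is TRUE because Tara is a knight.
- Tara (knight) says "At least one of us is a knave" - this is TRUE because Noah is a knave.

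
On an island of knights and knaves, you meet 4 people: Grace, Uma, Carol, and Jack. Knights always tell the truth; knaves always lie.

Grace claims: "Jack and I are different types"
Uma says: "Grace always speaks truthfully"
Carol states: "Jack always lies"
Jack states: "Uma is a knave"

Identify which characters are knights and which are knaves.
Grace is a knight.
Uma is a knight.
Carol is a knight.
Jack is a knave.

Verification:
- Grace (knight) says "Jack and I are different types" - this is TRUE because Grace is a knight and Jack is a knave.
- Uma (knight) says "Grace always speaks truthfully" - this is TRUE because Grace is a knight.
- Carol (knight) says "Jack always lies" - this is TRUE because Jack is a knave.
- Jack (knave) says "Uma is a knave" - this is FALSE (a lie) because Uma is a knight.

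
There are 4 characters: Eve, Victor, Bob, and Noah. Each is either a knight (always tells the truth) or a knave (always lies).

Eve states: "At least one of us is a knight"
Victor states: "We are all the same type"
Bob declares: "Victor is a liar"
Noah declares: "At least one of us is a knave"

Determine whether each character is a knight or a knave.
Eve is a knight.
Victor is a knave.
Bob is a knight.
Noah is a knight.

Verification:
- Eve (knight) says "At least one of us is a knight" - this is TRUE because Eve, Bob, and Noah are knights.
- Victor (knave) says "We are all the same type" - this is FALSE (a lie) because Eve, Bob, and Noah are knights and Victor is a knave.
- Bob (knight) says "Victor is a liar" - this is TRUE because Victor is a knave.
- Noah (knight) says "At least one of us is a knave" - this is TRUE because Victor is a knave.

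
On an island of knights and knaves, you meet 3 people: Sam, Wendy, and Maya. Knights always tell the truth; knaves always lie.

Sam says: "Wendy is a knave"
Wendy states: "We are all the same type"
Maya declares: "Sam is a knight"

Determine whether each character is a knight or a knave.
Sam is a knight.
Wendy is a knave.
Maya is a knight.

Verification:
- Sam (knight) says "Wendy is a knave" - this is TRUE because Wendy is a knave.
- Wendy (knave) says "We are all the same type" - this is FALSE (a lie) because Sam and Maya are knights and Wendy is a knave.
- Maya (knight) says "Sam is a knight" - this is TRUE because Sam is a knight.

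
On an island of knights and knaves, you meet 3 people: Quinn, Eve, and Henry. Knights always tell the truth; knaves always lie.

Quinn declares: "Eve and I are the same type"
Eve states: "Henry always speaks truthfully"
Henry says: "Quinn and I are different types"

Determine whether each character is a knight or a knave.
Quinn is a knave.
Eve is a knight.
Henry is a knight.

Verification:
- Quinn (knave) says "Eve and I are the same type" - this is FALSE (a lie) because Quinn is a knave and Eve is a knight.
- Eve (knight) says "Henry always speaks truthfully" - this is TRUE because Henry is a knight.
- Henry (knight) says "Quinn and I are different types" - this is TRUE because Henry is a knight and Quinn is a knave.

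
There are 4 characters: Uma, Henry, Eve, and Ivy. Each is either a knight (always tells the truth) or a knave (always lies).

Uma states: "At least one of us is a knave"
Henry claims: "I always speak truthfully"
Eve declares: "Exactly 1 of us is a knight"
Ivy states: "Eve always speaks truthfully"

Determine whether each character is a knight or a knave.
Uma is a knight.
Henry is a knight.
Eve is a knave.
Ivy is a knave.

Verification:
- Uma (knight) says "At least one of us is a knave" - this is TRUE because Eve and Ivy are knaves.
- Henry (knight) says "I always speak truthfully" - this is TRUE because Henry is a knight.
- Eve (knave) says "Exactly 1 of us is a knight" - this is FALSE (a lie) because there are 2 knights.
- Ivy (knave) says "Eve always speaks truthfully" - this is FALSE (a lie) because Eve is a knave.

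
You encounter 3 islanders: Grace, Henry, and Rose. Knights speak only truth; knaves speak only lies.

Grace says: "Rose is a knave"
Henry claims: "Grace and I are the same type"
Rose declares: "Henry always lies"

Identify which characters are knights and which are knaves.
Grace is a knight.
Henry is a knight.
Rose is a knave.

Verification:
- Grace (knight) says "Rose is a knave" - this is TRUE because Rose is a knave.
- Henry (knight) says "Grace and I are the same type" - this is TRUE because Henry is a knight and Grace is a knight.
- Rose (knave) says "Henry always lies" - this is FALSE (a lie) because Henry is a knight.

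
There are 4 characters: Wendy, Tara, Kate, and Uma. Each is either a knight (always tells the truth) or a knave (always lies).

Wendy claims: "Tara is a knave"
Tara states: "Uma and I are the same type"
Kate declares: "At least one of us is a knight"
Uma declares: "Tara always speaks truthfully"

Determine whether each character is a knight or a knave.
Wendy is a knave.
Tara is a knight.
Kate is a knight.
Uma is a knight.

Verification:
- Wendy (knave) says "Tara is a knave" - this is FALSE (a lie) because Tara is a knight.
- Tara (knight) says "Uma and I are the same type" - this is TRUE because Tara is a knight and Uma is a knight.
- Kate (knight) says "At least one of us is a knight" - this is TRUE because Tara, Kate, and Uma are knights.
- Uma (knight) says "Tara always speaks truthfully" - this is TRUE because Tara is a knight.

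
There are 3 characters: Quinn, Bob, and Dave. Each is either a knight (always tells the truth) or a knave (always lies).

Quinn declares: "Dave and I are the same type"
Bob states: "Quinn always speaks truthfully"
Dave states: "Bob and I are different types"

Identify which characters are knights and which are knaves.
Quinn is a knave.
Bob is a knave.
Dave is a knight.

Verification:
- Quinn (knave) says "Dave and I are the same type" - this is FALSE (a lie) because Quinn is a knave and Dave is a knight.
- Bob (knave) says "Quinn always speaks truthfully" - this is FALSE (a lie) because Quinn is a knave.
- Dave (knight) says "Bob and I are different types" - this is TRUE because Dave is a knight and Bob is a knave.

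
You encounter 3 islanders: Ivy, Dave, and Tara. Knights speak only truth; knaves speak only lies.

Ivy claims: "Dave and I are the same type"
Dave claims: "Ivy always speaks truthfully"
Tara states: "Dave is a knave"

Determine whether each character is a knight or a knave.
Ivy is a knight.
Dave is a knight.
Tara is a knave.

Verification:
- Ivy (knight) says "Dave and I are the same type" - this is TRUE because Ivy is a knight and Dave is a knight.
- Dave (knight) says "Ivy always speaks truthfully" - this is TRUE because Ivy is a knight.
- Tara (knave) says "Dave is a knave" - this is FALSE (a lie) because Dave is a knight.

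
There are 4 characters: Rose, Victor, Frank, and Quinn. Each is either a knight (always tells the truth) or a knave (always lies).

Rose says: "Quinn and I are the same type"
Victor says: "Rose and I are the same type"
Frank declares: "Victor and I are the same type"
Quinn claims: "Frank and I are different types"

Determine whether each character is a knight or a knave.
Rose is a knight.
Victor is a knight.
Frank is a knave.
Quinn is a knight.

Verification:
- Rose (knight) says "Quinn and I are the same type" - this is TRUE because Rose is a knight and Quinn is a knight.
- Victor (knight) says "Rose and I are the same type" - this is TRUE because Victor is a knight and Rose is a knight.
- Frank (knave) says "Victor and I are the same type" - this is FALSE (a lie) because Frank is a knave and Victor is a knight.
- Quinn (knight) says "Frank and I are different types" - this is TRUE because Quinn is a knight and Frank is a knave.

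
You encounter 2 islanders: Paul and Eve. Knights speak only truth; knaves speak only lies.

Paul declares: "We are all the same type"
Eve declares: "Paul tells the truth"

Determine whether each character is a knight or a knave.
Paul is a knight.
Eve is a knight.

Verification:
- Paul (knight) says "We are all the same type" - this is TRUE because Paul and Eve are knights.
- Eve (knight) says "Paul tells the truth" - this is TRUE because Paul is a knight.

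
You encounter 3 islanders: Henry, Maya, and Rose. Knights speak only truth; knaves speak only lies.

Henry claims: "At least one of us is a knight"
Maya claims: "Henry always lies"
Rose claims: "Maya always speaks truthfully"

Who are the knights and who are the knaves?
Henry is a knight.
Maya is a knave.
Rose is a knave.

Verification:
- Henry (knight) says "At least one of us is a knight" - this is TRUE because Henry is a knight.
- Maya (knave) says "Henry always lies" - this is FALSE (a lie) because Henry is a knight.
- Rose (knave) says "Maya always speaks truthfully" - this is FALSE (a lie) because Maya is a knave.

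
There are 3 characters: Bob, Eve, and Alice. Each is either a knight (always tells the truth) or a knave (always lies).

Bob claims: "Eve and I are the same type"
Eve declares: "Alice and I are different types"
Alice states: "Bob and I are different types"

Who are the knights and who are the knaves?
Bob is a knave.
Eve is a knight.
Alice is a knave.

Verification:
- Bob (knave) says "Eve and I are the same type" - this is FALSE (a lie) because Bob is a knave and Eve is a knight.
- Eve (knight) says "Alice and I are different types" - this is TRUE because Eve is a knight and Alice is a knave.
- Alice (knave) says "Bob and I are different types" - this is FALSE (a lie) because Alice is a knave and Bob is a knave.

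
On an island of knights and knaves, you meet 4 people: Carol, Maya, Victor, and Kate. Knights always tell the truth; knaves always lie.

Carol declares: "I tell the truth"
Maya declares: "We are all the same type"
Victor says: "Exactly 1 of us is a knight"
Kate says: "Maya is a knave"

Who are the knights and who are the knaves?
Carol is a knight.
Maya is a knave.
Victor is a knave.
Kate is a knight.

Verification:
- Carol (knight) says "I tell the truth" - this is TRUE because Carol is a knight.
- Maya (knave) says "We are all the same type" - this is FALSE (a lie) because Carol and Kate are knights and Maya and Victor are knaves.
- Victor (knave) says "Exactly 1 of us is a knight" - this is FALSE (a lie) because there are 2 knights.
- Kate (knight) says "Maya is a knave" - this is TRUE because Maya is a knave.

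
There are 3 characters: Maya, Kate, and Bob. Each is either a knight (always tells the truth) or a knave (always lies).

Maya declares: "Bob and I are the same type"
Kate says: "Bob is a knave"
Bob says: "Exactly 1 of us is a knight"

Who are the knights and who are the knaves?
Maya is a knave.
Kate is a knave.
Bob is a knight.

Verification:
- Maya (knave) says "Bob and I are the same type" - this is FALSE (a lie) because Maya is a knave and Bob is a knight.
- Kate (knave) says "Bob is a knave" - this is FALSE (a lie) because Bob is a knight.
- Bob (knight) says "Exactly 1 of us is a knight" - this is TRUE because there are 1 knights.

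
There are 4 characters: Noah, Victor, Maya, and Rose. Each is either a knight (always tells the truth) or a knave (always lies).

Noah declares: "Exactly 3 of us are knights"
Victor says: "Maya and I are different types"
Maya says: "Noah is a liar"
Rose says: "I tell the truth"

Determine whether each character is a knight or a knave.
Noah is a knight.
Victor is a knight.
Maya is a knave.
Rose is a knight.

Verification:
- Noah (knight) says "Exactly 3 of us are knights" - this is TRUE because there are 3 knights.
- Victor (knight) says "Maya and I are different types" - this is TRUE because Victor is a knight and Maya is a knave.
- Maya (knave) says "Noah is a liar" - this is FALSE (a lie) because Noah is a knight.
- Rose (knight) says "I tell the truth" - this is TRUE because Rose is a knight.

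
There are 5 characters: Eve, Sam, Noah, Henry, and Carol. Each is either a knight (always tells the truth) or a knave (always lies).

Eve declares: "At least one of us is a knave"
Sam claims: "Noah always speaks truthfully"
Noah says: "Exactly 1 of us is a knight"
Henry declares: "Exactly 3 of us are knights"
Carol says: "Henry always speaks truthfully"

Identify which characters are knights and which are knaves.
Eve is a knight.
Sam is a knave.
Noah is a knave.
Henry is a knight.
Carol is a knight.

Verification:
- Eve (knight) says "At least one of us is a knave" - this is TRUE because Sam and Noah are knaves.
- Sam (knave) says "Noah always speaks truthfully" - this is FALSE (a lie) because Noah is a knave.
- Noah (knave) says "Exactly 1 of us is a knight" - this is FALSE (a lie) because there are 3 knights.
- Henry (knight) says "Exactly 3 of us are knights" - this is TRUE because there are 3 knights.
- Carol (knight) says "Henry always speaks truthfully" - this is TRUE because Henry is a knight.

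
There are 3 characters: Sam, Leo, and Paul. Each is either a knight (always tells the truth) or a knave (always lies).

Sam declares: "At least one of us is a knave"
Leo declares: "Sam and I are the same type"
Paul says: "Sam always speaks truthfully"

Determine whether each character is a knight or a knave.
Sam is a knight.
Leo is a knave.
Paul is a knight.

Verification:
- Sam (knight) says "At least one of us is a knave" - this is TRUE because Leo is a knave.
- Leo (knave) says "Sam and I are the same type" - this is FALSE (a lie) because Leo is a knave and Sam is a knight.
- Paul (knight) says "Sam always speaks truthfully" - this is TRUE because Sam is a knight.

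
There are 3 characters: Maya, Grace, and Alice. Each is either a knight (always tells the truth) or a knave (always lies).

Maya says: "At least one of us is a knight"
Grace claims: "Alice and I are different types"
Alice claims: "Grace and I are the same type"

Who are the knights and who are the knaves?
Maya is a knight.
Grace is a knight.
Alice is a knave.

Verification:
- Maya (knight) says "At least one of us is a knight" - this is TRUE because Maya and Grace are knights.
- Grace (knight) says "Alice and I are different types" - this is TRUE because Grace is a knight and Alice is a knave.
- Alice (knave) says "Grace and I are the same type" - this is FALSE (a lie) because Alice is a knave and Grace is a knight.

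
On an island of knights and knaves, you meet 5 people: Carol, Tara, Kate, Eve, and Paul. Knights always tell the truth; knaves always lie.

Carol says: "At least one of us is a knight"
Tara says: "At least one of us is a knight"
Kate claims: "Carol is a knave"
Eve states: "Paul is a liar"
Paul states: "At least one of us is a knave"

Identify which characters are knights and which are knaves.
Carol is a knight.
Tara is a knight.
Kate is a knave.
Eve is a knave.
Paul is a knight.

Verification:
- Carol (knight) says "At least one of us is a knight" - this is TRUE because Carol, Tara, and Paul are knights.
- Tara (knight) says "At least one of us is a knight" - this is TRUE because Carol, Tara, and Paul are knights.
- Kate (knave) says "Carol is a knave" - this is FALSE (a lie) because Carol is a knight.
- Eve (knave) says "Paul is a liar" - this is FALSE (a lie) because Paul is a knight.
- Paul (knight) says "At least one of us is a knave" - this is TRUE because Kate and Eve are knaves.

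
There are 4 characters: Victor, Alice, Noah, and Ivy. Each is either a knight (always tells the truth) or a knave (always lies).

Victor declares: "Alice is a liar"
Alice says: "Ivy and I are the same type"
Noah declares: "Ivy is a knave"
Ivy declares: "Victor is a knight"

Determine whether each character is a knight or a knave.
Victor is a knight.
Alice is a knave.
Noah is a knave.
Ivy is a knight.

Verification:
- Victor (knight) says "Alice is a liar" - this is TRUE because Alice is a knave.
- Alice (knave) says "Ivy and I are the same type" - this is FALSE (a lie) because Alice is a knave and Ivy is a knight.
- Noah (knave) says "Ivy is a knave" - this is FALSE (a lie) because Ivy is a knight.
- Ivy (knight) says "Victor is a knight" - this is TRUE because Victor is a knight.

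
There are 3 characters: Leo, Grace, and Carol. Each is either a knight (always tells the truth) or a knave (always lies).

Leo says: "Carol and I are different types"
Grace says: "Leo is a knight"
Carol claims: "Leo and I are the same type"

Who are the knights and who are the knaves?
Leo is a knight.
Grace is a knight.
Carol is a knave.

Verification:
- Leo (knight) says "Carol and I are different types" - this is TRUE because Leo is a knight and Carol is a knave.
- Grace (knight) says "Leo is a knight" - this is TRUE because Leo is a knight.
- Carol (knave) says "Leo and I are the same type" - this is FALSE (a lie) because Carol is a knave and Leo is a knight.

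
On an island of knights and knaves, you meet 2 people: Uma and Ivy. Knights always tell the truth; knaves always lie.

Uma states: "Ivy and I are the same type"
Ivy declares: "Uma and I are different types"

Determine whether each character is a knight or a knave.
Uma is a knave.
Ivy is a knight.

Verification:
- Uma (knave) says "Ivy and I are the same type" - this is FALSE (a lie) because Uma is a knave and Ivy is a knight.
- Ivy (knight) says "Uma and I are different types" - this is TRUE because Ivy is a knight and Uma is a knave.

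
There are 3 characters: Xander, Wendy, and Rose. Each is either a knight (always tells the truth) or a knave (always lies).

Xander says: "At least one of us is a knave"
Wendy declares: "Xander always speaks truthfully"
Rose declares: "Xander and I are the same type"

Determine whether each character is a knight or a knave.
Xander is a knight.
Wendy is a knight.
Rose is a knave.

Verification:
- Xander (knight) says "At least one of us is a knave" - this is TRUE because Rose is a knave.
- Wendy (knight) says "Xander always speaks truthfully" - this is TRUE because Xander is a knight.
- Rose (knave) says "Xander and I are the same type" - this is FALSE (a lie) because Rose is a knave and Xander is a knight.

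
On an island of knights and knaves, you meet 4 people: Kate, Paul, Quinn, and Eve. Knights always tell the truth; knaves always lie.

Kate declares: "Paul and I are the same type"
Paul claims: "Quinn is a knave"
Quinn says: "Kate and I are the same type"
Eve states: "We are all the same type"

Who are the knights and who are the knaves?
Kate is a knight.
Paul is a knight.
Quinn is a knave.
Eve is a knave.

Verification:
- Kate (knight) says "Paul and I are the same type" - this is TRUE because Kate is a knight and Paul is a knight.
- Paul (knight) says "Quinn is a knave" - this is TRUE because Quinn is a knave.
- Quinn (knave) says "Kate and I are the same type" - this is FALSE (a lie) because Quinn is a knave and Kate is a knight.
- Eve (knave) says "We are all the same type" - this is FALSE (a lie) because Kate and Paul are knights and Quinn and Eve are knaves.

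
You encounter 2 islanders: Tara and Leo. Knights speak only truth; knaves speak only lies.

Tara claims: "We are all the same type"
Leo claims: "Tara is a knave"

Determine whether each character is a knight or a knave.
Tara is a knave.
Leo is a knight.

Verification:
- Tara (knave) says "We are all the same type" - this is FALSE (a lie) because Leo is a knight and Tara is a knave.
- Leo (knight) says "Tara is a knave" - this is TRUE because Tara is a knave.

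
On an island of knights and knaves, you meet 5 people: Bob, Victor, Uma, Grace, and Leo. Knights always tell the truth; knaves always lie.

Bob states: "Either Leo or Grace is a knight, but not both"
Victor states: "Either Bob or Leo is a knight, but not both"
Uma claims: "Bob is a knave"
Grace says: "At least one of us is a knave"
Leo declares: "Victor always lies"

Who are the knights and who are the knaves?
Bob is a knight.
Victor is a knight.
Uma is a knave.
Grace is a knight.
Leo is a knave.

Verification:
- Bob (knight) says "Either Leo or Grace is a knight, but not both" - this is TRUE because Leo is a knave and Grace is a knight.
- Victor (knight) says "Either Bob or Leo is a knight, but not both" - this is TRUE because Bob is a knight and Leo is a knave.
- Uma (knave) says "Bob is a knave" - this is FALSE (a lie) because Bob is a knight.
- Grace (knight) says "At least one of us is a knave" - this is TRUE because Uma and Leo are knaves.
- Leo (knave) says "Victor always lies" - this is FALSE (a lie) because Victor is a knight.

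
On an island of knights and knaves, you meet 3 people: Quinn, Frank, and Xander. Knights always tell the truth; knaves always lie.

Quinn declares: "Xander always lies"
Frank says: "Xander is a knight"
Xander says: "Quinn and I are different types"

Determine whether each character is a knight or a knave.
Quinn is a knave.
Frank is a knight.
Xander is a knight.

Verification:
- Quinn (knave) says "Xander always lies" - this is FALSE (a lie) because Xander is a knight.
- Frank (knight) says "Xander is a knight" - this is TRUE because Xander is a knight.
- Xander (knight) says "Quinn and I are different types" - this is TRUE because Xander is a knight and Quinn is a knave.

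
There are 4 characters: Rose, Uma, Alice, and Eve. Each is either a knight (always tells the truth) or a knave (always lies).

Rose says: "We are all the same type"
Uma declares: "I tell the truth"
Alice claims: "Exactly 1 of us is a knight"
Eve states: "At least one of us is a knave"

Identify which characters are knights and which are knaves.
Rose is a knave.
Uma is a knight.
Alice is a knave.
Eve is a knight.

Verification:
- Rose (knave) says "We are all the same type" - this is FALSE (a lie) because Uma and Eve are knights and Rose and Alice are knaves.
- Uma (knight) says "I tell the truth" - this is TRUE because Uma is a knight.
- Alice (knave) says "Exactly 1 of us is a knight" - this is FALSE (a lie) because there are 2 knights.
- Eve (knight) says "At least one of us is a knave" - this is TRUE because Rose and Alice are knaves.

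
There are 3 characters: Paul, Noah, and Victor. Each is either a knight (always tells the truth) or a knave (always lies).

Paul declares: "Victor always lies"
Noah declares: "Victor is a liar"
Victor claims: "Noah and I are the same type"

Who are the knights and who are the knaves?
Paul is a knight.
Noah is a knight.
Victor is a knave.

Verification:
- Paul (knight) says "Victor always lies" - this is TRUE because Victor is a knave.
- Noah (knight) says "Victor is a liar" - this is TRUE because Victor is a knave.
- Victor (knave) says "Noah and I are the same type" - this is FALSE (a lie) because Victor is a knave and Noah is a knight.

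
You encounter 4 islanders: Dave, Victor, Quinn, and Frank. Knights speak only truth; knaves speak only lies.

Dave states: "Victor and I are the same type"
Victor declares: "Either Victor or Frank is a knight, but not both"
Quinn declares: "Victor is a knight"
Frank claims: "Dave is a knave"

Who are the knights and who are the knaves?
Dave is a knight.
Victor is a knight.
Quinn is a knight.
Frank is a knave.

Verification:
- Dave (knight) says "Victor and I are the same type" - this is TRUE because Dave is a knight and Victor is a knight.
- Victor (knight) says "Either Victor or Frank is a knight, but not both" - this is TRUE because Victor is a knight and Frank is a knave.
- Quinn (knight) says "Victor is a knight" - this is TRUE because Victor is a knight.
- Frank (knave) says "Dave is a knave" - this is FALSE (a lie) because Dave is a knight.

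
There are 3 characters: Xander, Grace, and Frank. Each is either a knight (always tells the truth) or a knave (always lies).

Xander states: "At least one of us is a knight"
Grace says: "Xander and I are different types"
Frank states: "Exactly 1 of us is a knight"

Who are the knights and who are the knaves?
Xander is a knave.
Grace is a knave.
Frank is a knave.

Verification:
- Xander (knave) says "At least one of us is a knight" - this is FALSE (a lie) because no one is a knight.
- Grace (knave) says "Xander and I are different types" - this is FALSE (a lie) because Grace is a knave and Xander is a knave.
- Frank (knave) says "Exactly 1 of us is a knight" - this is FALSE (a lie) because there are 0 knights.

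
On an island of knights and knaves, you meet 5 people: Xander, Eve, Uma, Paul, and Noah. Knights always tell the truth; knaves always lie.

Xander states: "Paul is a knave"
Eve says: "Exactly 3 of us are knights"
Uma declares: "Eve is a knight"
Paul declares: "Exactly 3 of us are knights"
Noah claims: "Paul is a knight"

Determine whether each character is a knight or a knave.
Xander is a knight.
Eve is a knave.
Uma is a knave.
Paul is a knave.
Noah is a knave.

Verification:
- Xander (knight) says "Paul is a knave" - this is TRUE because Paul is a knave.
- Eve (knave) says "Exactly 3 of us are knights" - this is FALSE (a lie) because there are 1 knights.
- Uma (knave) says "Eve is a knight" - this is FALSE (a lie) because Eve is a knave.
- Paul (knave) says "Exactly 3 of us are knights" - this is FALSE (a lie) because there are 1 knights.
- Noah (knave) says "Paul is a knight" - this is FALSE (a lie) because Paul is a knave.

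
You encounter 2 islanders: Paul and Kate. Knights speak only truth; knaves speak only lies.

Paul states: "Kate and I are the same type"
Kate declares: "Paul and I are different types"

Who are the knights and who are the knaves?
Paul is a knave.
Kate is a knight.

Verification:
- Paul (knave) says "Kate and I are the same type" - this is FALSE (a lie) because Paul is a knave and Kate is a knight.
- Kate (knight) says "Paul and I are different types" - this is TRUE because Kate is a knight and Paul is a knave.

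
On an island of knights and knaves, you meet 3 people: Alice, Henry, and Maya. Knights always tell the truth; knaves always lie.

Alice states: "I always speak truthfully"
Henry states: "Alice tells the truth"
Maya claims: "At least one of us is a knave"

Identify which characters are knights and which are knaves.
Alice is a knave.
Henry is a knave.
Maya is a knight.

Verification:
- Alice (knave) says "I always speak truthfully" - this is FALSE (a lie) because Alice is a knave.
- Henry (knave) says "Alice tells the truth" - this is FALSE (a lie) because Alice is a knave.
- Maya (knight) says "At least one of us is a knave" - this is TRUE because Alice and Henry are knaves.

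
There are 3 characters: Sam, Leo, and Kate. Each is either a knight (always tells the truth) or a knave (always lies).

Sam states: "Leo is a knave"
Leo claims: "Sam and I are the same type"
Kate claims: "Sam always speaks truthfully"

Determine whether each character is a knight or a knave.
Sam is a knight.
Leo is a knave.
Kate is a knight.

Verification:
- Sam (knight) says "Leo is a knave" - this is TRUE because Leo is a knave.
- Leo (knave) says "Sam and I are the same type" - this is FALSE (a lie) because Leo is a knave and Sam is a knight.
- Kate (knight) says "Sam always speaks truthfully" - this is TRUE because Sam is a knight.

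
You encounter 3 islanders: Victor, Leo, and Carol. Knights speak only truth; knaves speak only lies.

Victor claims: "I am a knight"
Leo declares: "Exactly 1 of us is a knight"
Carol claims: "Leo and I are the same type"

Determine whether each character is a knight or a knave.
Victor is a knave.
Leo is a knight.
Carol is a knave.

Verification:
- Victor (knave) says "I am a knight" - this is FALSE (a lie) because Victor is a knave.
- Leo (knight) says "Exactly 1 of us is a knight" - this is TRUE because there are 1 knights.
- Carol (knave) says "Leo and I are the same type" - this is FALSE (a lie) because Carol is a knave and Leo is a knight.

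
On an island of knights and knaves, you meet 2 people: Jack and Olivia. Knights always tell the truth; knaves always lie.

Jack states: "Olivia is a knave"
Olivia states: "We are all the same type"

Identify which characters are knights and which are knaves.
Jack is a knight.
Olivia is a knave.

Verification:
- Jack (knight) says "Olivia is a knave" - this is TRUE because Olivia is a knave.
- Olivia (knave) says "We are all the same type" - this is FALSE (a lie) because Jack is a knight and Olivia is a knave.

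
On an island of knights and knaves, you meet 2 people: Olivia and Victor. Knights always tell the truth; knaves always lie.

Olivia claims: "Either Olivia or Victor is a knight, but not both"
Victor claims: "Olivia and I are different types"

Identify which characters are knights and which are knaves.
Olivia is a knave.
Victor is a knave.

Verification:
- Olivia (knave) says "Either Olivia or Victor is a knight, but not both" - this is FALSE (a lie) because Olivia is a knave and Victor is a knave.
- Victor (knave) says "Olivia and I are different types" - this is FALSE (a lie) because Victor is a knave and Olivia is a knave.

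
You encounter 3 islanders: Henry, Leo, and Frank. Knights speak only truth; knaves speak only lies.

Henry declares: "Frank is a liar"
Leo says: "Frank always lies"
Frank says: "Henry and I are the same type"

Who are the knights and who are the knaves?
Henry is a knight.
Leo is a knight.
Frank is a knave.

Verification:
- Henry (knight) says "Frank is a liar" - this is TRUE because Frank is a knave.
- Leo (knight) says "Frank always lies" - this is TRUE because Frank is a knave.
- Frank (knave) says "Henry and I are the same type" - this is FALSE (a lie) because Frank is a knave and Henry is a knight.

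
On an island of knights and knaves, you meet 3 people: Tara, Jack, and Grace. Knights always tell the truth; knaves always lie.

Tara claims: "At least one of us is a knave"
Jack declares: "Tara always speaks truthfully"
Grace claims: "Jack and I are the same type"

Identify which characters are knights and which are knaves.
Tara is a knight.
Jack is a knight.
Grace is a knave.

Verification:
- Tara (knight) says "At least one of us is a knave" - this is TRUE because Grace is a knave.
- Jack (knight) says "Tara always speaks truthfully" - this is TRUE because Tara is a knight.
- Grace (knave) says "Jack and I are the same type" - this is FALSE (a lie) because Grace is a knave and Jack is a knight.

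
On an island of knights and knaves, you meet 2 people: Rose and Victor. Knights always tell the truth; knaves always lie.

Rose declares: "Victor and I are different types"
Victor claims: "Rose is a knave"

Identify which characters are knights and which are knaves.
Rose is a knight.
Victor is a knave.

Verification:
- Rose (knight) says "Victor and I are different types" - this is TRUE because Rose is a knight and Victor is a knave.
- Victor (knave) says "Rose is a knave" - this is FALSE (a lie) because Rose is a knight.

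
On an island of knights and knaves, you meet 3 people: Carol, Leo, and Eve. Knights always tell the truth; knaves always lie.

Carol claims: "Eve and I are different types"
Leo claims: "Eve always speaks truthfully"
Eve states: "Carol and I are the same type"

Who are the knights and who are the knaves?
Carol is a knight.
Leo is a knave.
Eve is a knave.

Verification:
- Carol (knight) says "Eve and I are different types" - this is TRUE because Carol is a knight and Eve is a knave.
- Leo (knave) says "Eve always speaks truthfully" - this is FALSE (a lie) because Eve is a knave.
- Eve (knave) says "Carol and I are the same type" - this is FALSE (a lie) because Eve is a knave and Carol is a knight.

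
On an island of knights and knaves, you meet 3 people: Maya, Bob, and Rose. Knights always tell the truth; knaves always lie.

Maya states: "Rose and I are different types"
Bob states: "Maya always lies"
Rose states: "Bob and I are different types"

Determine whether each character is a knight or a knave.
Maya is a knight.
Bob is a knave.
Rose is a knave.

Verification:
- Maya (knight) says "Rose and I are different types" - this is TRUE because Maya is a knight and Rose is a knave.
- Bob (knave) says "Maya always lies" - this is FALSE (a lie) because Maya is a knight.
- Rose (knave) says "Bob and I are different types" - this is FALSE (a lie) because Rose is a knave and Bob is a knave.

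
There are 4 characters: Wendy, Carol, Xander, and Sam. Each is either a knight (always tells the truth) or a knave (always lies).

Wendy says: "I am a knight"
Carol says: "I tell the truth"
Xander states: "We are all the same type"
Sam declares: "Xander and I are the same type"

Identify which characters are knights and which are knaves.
Wendy is a knight.
Carol is a knight.
Xander is a knight.
Sam is a knight.

Verification:
- Wendy (knight) says "I am a knight" - this is TRUE because Wendy is a knight.
- Carol (knight) says "I tell the truth" - this is TRUE because Carol is a knight.
- Xander (knight) says "We are all the same type" - this is TRUE because Wendy, Carol, Xander, and Sam are knights.
- Sam (knight) says "Xander and I are the same type" - this is TRUE because Sam is a knight and Xander is a knight.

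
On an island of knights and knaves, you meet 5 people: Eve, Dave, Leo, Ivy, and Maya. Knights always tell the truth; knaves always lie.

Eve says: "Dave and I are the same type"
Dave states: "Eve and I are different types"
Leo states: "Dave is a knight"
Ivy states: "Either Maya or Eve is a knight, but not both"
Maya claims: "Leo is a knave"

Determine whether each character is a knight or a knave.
Eve is a knave.
Dave is a knight.
Leo is a knight.
Ivy is a knave.
Maya is a knave.

Verification:
- Eve (knave) says "Dave and I are the same type" - this is FALSE (a lie) because Eve is a knave and Dave is a knight.
- Dave (knight) says "Eve and I are different types" - this is TRUE because Dave is a knight and Eve is a knave.
- Leo (knight) says "Dave is a knight" - this is TRUE because Dave is a knight.
- Ivy (knave) says "Either Maya or Eve is a knight, but not both" - this is FALSE (a lie) because Maya is a knave and Eve is a knave.
- Maya (knave) says "Leo is a knave" - this is FALSE (a lie) because Leo is a knight.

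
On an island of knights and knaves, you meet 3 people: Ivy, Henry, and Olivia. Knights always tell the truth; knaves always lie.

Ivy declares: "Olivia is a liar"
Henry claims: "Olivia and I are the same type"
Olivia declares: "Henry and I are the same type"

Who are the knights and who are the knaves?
Ivy is a knave.
Henry is a knight.
Olivia is a knight.

Verification:
- Ivy (knave) says "Olivia is a liar" - this is FALSE (a lie) because Olivia is a knight.
- Henry (knight) says "Olivia and I are the same type" - this is TRUE because Henry is a knight and Olivia is a knight.
- Olivia (knight) says "Henry and I are the same type" - this is TRUE because Olivia is a knight and Henry is a knight.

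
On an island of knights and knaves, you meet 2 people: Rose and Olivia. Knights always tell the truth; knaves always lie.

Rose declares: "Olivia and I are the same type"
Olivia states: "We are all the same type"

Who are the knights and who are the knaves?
Rose is a knight.
Olivia is a knight.

Verification:
- Rose (knight) says "Olivia and I are the same type" - this is TRUE because Rose is a knight and Olivia is a knight.
- Olivia (knight) says "We are all the same type" - this is TRUE because Rose and Olivia are knights.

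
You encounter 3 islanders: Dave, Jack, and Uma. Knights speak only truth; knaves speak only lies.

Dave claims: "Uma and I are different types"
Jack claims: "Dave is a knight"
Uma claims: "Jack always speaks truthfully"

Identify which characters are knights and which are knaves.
Dave is a knave.
Jack is a knave.
Uma is a knave.

Verification:
- Dave (knave) says "Uma and I are different types" - this is FALSE (a lie) because Dave is a knave and Uma is a knave.
- Jack (knave) says "Dave is a knight" - this is FALSE (a lie) because Dave is a knave.
- Uma (knave) says "Jack always speaks truthfully" - this is FALSE (a lie) because Jack is a knave.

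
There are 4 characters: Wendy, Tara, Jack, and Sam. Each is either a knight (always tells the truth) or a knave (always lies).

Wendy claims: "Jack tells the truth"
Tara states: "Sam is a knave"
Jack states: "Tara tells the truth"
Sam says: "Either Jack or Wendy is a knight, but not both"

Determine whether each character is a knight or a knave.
Wendy is a knight.
Tara is a knight.
Jack is a knight.
Sam is a knave.

Verification:
- Wendy (knight) says "Jack tells the truth" - this is TRUE because Jack is a knight.
- Tara (knight) says "Sam is a knave" - this is TRUE because Sam is a knave.
- Jack (knight) says "Tara tells the truth" - this is TRUE because Tara is a knight.
- Sam (knave) says "Either Jack or Wendy is a knight, but not both" - this is FALSE (a lie) because Jack is a knight and Wendy is a knight.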